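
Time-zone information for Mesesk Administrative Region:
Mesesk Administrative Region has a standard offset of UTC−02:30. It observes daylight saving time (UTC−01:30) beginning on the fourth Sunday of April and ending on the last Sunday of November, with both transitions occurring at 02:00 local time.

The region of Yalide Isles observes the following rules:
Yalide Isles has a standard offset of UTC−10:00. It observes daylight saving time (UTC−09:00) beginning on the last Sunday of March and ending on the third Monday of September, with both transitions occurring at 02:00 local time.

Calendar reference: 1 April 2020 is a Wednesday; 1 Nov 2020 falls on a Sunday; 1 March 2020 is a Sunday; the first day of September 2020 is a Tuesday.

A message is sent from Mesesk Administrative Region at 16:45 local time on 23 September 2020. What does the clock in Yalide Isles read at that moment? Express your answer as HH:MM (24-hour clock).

1 April 2020 is a Wednesday, so the first Sunday is April 5 and the fourth is April 26.
1 November 2020 is a Sunday, so Sundays fall on 1, 8, 15, 22, 29; the last is November 29.
23 September 2020 lies within the daylight-saving period (26 April – 29 November), so Mesesk Administrative Region is on daylight time, UTC−01:30.
16:45 Mesesk Administrative Region + 1h30m = 18:15 UTC.
1 March 2020 is a Sunday, so Sundays fall on 1, 8, 15, 22, 29; the last is March 29.
1 September 2020 is a Tuesday, so the first Monday is September 7 and the third is September 21.
At the standard offset (UTC−10:00), 18:15 UTC − 10h = 08:15 Yalide Isles standard time.
The standard-time date in Yalide Isles, 23 September 2020, is outside the daylight-saving period (29 March – 21 September), so Yalide Isles is on standard time, UTC−10:00.
18:15 UTC − 10h = 08:15 Yalide Isles.

08:15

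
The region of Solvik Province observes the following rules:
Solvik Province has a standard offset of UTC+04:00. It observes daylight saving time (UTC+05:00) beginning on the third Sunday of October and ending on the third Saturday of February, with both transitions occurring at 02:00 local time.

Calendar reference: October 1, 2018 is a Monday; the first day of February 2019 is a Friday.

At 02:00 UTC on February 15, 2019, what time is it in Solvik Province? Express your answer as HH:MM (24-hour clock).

07:00

1 October 2018 is a Monday, so the first Sunday is October 7 and the third is October 21.
1 February 2019 is a Friday, so the first Saturday is February 2 and the third is February 16.
At the standard offset (UTC+04:00), 02:00 UTC + 4h = 06:00 Solvik Province standard time.
The standard-time date in Solvik Province, February 15, 2019, lies within the daylight-saving period (21 October 2018 – 16 February 2019), so Solvik Province is on daylight time, UTC+05:00.
02:00 UTC + 5h = 07:00 local.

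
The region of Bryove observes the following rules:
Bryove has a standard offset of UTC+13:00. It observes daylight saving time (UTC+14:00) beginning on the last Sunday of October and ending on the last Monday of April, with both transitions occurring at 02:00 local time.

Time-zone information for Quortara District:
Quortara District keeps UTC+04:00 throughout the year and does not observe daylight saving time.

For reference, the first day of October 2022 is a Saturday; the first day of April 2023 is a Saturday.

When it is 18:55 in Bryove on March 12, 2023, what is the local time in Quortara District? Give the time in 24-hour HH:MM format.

08:55

1 October 2022 is a Saturday, so Sundays fall on 2, 9, 16, 23, 30; the last is October 30.
1 April 2023 is a Saturday, so Mondays fall on 3, 10, 17, 24; the last is April 24.
March 12, 2023 falls between 30 October 2022 and 24 April 2023, so daylight saving is in effect and Bryove is at UTC+14:00.
18:55 Bryove − 14h = 04:55 UTC.
Quortara District has no daylight saving, so its offset is UTC+04:00 year-round.
04:55 UTC + 4h = 08:55 Quortara District.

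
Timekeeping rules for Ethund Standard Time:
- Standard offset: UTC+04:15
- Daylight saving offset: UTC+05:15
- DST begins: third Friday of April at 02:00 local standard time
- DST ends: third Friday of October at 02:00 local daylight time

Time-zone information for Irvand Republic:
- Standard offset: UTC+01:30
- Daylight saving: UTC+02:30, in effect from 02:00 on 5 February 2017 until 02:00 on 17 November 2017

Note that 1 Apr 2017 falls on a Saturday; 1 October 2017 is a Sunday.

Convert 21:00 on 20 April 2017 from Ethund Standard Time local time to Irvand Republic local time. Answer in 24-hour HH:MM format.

1 April 2017 is a Saturday, so the first Friday is April 7 and the third is April 21.
1 October 2017 is a Sunday, so the first Friday is October 6 and the third is October 20.
20 April 2017 is outside the daylight-saving period (21 April – 20 October), so Ethund Standard Time is on standard time, UTC+04:15.
21:00 Ethund Standard Time − 4h15m = 16:45 UTC.
At the standard offset (UTC+01:30), 16:45 UTC + 1h30m = 18:15 Irvand Republic standard time.
The standard-time date in Irvand Republic, 20 April 2017, falls between 5 February and 17 November, so daylight saving is in effect and Irvand Republic is at UTC+02:30.
16:45 UTC + 2h30m = 19:15 Irvand Republic.

19:15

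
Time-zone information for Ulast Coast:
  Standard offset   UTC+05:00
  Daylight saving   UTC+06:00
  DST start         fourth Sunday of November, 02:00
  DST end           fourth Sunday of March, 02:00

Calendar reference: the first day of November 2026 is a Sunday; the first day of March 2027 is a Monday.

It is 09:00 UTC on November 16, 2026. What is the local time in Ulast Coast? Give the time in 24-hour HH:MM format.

1 November 2026 is a Sunday, so the first Sunday is November 1 and the fourth is November 22.
1 March 2027 is a Monday, so the first Sunday is March 7 and the fourth is March 28.
At the standard offset (UTC+05:00), 09:00 UTC + 5h = 14:00 Ulast Coast standard time.
The standard-time date in Ulast Coast, November 16, 2026, does not fall between 22 November 2026 and 28 March 2027, so daylight saving is not in effect and Ulast Coast is at UTC+05:00.
09:00 UTC + 5h = 14:00 local.

14:00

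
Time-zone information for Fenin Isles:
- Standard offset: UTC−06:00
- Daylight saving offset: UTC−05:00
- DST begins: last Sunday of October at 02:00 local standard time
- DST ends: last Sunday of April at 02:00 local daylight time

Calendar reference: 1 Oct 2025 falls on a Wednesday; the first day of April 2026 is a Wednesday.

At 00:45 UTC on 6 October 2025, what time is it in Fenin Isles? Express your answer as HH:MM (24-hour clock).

1 October 2025 is a Wednesday, so Sundays fall on 5, 12, 19, 26; the last is October 26.
1 April 2026 is a Wednesday, so Sundays fall on 5, 12, 19, 26; the last is April 26.
At the standard offset (UTC−06:00), 00:45 UTC − 6h = 18:45 Fenin Isles standard time (rolling into the previous day, 5 October 2025).
Daylight saving runs 26 October 2025 – 26 April 2026; the standard-time date in Fenin Isles, 5 October 2025, is outside that window, so Fenin Isles is on standard time at UTC−06:00.
00:45 UTC − 6h = 18:45 local (rolling into the previous day, 5 October 2025).

18:45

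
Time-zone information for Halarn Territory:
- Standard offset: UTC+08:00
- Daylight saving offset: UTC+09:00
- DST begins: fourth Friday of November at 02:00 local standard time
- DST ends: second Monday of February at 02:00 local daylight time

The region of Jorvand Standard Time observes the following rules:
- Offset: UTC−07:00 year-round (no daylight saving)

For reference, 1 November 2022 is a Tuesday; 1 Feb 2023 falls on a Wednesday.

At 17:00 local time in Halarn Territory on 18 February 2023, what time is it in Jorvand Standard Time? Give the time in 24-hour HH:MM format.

1 November 2022 is a Tuesday, so the first Friday is November 4 and the fourth is November 25.
1 February 2023 is a Wednesday, so the first Monday is February 6 and the second is February 13.
18 February 2023 is outside the daylight-saving period (25 November 2022 – 13 February 2023), so Halarn Territory is on standard time, UTC+08:00.
17:00 Halarn Territory − 8h = 09:00 UTC.
Jorvand Standard Time stays on UTC−07:00 all year.
09:00 UTC − 7h = 02:00 Jorvand Standard Time.

02:00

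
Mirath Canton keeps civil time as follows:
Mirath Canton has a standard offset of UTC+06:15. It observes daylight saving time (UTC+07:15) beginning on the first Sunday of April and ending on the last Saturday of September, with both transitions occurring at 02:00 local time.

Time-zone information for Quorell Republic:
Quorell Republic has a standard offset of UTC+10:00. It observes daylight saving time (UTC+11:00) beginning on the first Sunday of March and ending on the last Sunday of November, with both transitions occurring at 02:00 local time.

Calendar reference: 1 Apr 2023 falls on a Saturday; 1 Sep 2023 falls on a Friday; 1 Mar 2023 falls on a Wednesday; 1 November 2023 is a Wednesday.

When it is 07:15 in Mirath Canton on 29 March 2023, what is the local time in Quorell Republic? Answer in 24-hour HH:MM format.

1 April 2023 is a Saturday, so the first Sunday is April 2.
1 September 2023 is a Friday, so Saturdays fall on 2, 9, 16, 23, 30; the last is September 30.
Daylight saving runs 2 April – 30 September; 29 March 2023 is outside that window, so Mirath Canton is on standard time at UTC+06:15.
07:15 Mirath Canton − 6h15m = 01:00 UTC.
1 March 2023 is a Wednesday, so the first Sunday is March 5.
1 November 2023 is a Wednesday, so Sundays fall on 5, 12, 19, 26; the last is November 26.
At the standard offset (UTC+10:00), 01:00 UTC + 10h = 11:00 Quorell Republic standard time.
The standard-time date in Quorell Republic, 29 March 2023, falls between 5 March and 26 November, so daylight saving is in effect and Quorell Republic is at UTC+11:00.
01:00 UTC + 11h = 12:00 Quorell Republic.

12:00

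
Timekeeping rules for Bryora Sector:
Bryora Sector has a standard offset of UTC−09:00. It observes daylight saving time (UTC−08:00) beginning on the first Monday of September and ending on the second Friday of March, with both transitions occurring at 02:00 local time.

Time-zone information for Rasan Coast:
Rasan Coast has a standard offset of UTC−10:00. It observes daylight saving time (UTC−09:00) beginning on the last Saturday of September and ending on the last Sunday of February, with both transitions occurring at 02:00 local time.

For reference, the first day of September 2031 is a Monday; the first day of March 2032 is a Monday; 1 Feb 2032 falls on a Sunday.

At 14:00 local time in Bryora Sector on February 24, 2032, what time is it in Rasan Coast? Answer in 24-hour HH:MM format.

13:00

1 September 2031 is a Monday, so the first Monday is September 1.
1 March 2032 is a Monday, so the first Friday is March 5 and the second is March 12.
February 24, 2032 falls between 1 September 2031 and 12 March 2032, so daylight saving is in effect and Bryora Sector is at UTC−08:00.
14:00 Bryora Sector + 8h = 22:00 UTC.
1 September 2031 is a Monday, so Saturdays fall on 6, 13, 20, 27; the last is September 27.
1 February 2032 is a Sunday, so Sundays fall on 1, 8, 15, 22, 29; the last is February 29.
At the standard offset (UTC−10:00), 22:00 UTC − 10h = 12:00 Rasan Coast standard time.
Daylight saving runs 27 September 2031 – 29 February 2032; the standard-time date in Rasan Coast, February 24, 2032, is inside that window, so Rasan Coast is at UTC−09:00.
22:00 UTC − 9h = 13:00 Rasan Coast.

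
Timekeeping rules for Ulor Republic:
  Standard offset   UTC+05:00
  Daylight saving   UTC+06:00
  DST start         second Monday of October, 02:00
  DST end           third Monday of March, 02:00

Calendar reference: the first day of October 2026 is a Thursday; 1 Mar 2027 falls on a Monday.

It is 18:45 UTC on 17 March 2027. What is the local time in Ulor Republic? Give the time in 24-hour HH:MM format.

23:45

1 October 2026 is a Thursday, so the first Monday is October 5 and the second is October 12.
1 March 2027 is a Monday, so the first Monday is March 1 and the third is March 15.
At the standard offset (UTC+05:00), 18:45 UTC + 5h = 23:45 Ulor Republic standard time.
Daylight saving runs 12 October 2026 – 15 March 2027; the standard-time date in Ulor Republic, 17 March 2027, is outside that window, so Ulor Republic is on standard time at UTC+05:00.
18:45 UTC + 5h = 23:45 local.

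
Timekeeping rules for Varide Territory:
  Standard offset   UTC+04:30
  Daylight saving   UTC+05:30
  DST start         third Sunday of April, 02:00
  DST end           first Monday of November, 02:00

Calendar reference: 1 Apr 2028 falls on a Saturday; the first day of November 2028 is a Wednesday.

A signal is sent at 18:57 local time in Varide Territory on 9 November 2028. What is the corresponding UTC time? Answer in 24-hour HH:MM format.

1 April 2028 is a Saturday, so the first Sunday is April 2 and the third is April 16.
1 November 2028 is a Wednesday, so the first Monday is November 6.
9 November 2028 is outside the daylight-saving period (16 April – 6 November), so Varide Territory is on standard time, UTC+04:30.
18:57 local − 4h30m = 14:27 UTC.

14:27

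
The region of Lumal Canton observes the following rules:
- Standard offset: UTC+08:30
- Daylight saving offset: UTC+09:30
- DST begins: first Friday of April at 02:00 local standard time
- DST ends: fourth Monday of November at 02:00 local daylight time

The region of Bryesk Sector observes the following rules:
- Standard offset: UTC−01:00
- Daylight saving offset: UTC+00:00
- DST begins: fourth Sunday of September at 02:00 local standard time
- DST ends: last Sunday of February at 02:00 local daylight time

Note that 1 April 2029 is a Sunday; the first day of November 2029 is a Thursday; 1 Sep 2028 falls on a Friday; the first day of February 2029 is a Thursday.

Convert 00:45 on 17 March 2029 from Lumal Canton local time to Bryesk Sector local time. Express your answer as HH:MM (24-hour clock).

1 April 2029 is a Sunday, so the first Friday is April 6.
1 November 2029 is a Thursday, so the first Monday is November 5 and the fourth is November 26.
17 March 2029 is outside the daylight-saving period (6 April – 26 November), so Lumal Canton is on standard time, UTC+08:30.
00:45 Lumal Canton − 8h30m = 16:15 UTC (rolling into the previous day, 16 March 2029).
1 September 2028 is a Friday, so the first Sunday is September 3 and the fourth is September 24.
1 February 2029 is a Thursday, so Sundays fall on 4, 11, 18, 25; the last is February 25.
At the standard offset (UTC−01:00), 16:15 UTC − 1h = 15:15 Bryesk Sector standard time.
Daylight saving runs 24 September 2028 – 25 February 2029; the standard-time date in Bryesk Sector, 16 March 2029, is outside that window, so Bryesk Sector is on standard time at UTC−01:00.
16:15 UTC − 1h = 15:15 Bryesk Sector.

15:15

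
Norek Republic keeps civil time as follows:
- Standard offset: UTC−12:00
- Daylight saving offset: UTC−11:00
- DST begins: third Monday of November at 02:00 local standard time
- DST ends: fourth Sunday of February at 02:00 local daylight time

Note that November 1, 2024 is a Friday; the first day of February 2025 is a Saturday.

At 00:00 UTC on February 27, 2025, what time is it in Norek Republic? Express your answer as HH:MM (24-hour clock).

12:00

1 November 2024 is a Friday, so the first Monday is November 4 and the third is November 18.
1 February 2025 is a Saturday, so the first Sunday is February 2 and the fourth is February 23.
At the standard offset (UTC−12:00), 00:00 UTC − 12h = 12:00 Norek Republic standard time (rolling into the previous day, 26 February 2025).
Daylight saving runs 18 November 2024 – 23 February 2025; the standard-time date in Norek Republic, February 26, 2025, is outside that window, so Norek Republic is on standard time at UTC−12:00.
00:00 UTC − 12h = 12:00 local (rolling into the previous day, 26 February 2025).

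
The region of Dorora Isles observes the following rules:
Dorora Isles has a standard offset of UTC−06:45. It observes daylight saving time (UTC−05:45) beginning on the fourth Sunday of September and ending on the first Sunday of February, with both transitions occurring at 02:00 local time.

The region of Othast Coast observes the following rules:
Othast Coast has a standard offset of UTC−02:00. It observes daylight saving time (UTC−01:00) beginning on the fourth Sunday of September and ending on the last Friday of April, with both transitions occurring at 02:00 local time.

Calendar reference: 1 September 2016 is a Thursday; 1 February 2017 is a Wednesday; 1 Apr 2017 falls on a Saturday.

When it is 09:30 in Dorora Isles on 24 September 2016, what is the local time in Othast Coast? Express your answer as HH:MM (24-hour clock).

14:15

1 September 2016 is a Thursday, so the first Sunday is September 4 and the fourth is September 25.
1 February 2017 is a Wednesday, so the first Sunday is February 5.
24 September 2016 is outside the daylight-saving period (25 September 2016 – 5 February 2017), so Dorora Isles is on standard time, UTC−06:45.
09:30 Dorora Isles + 6h45m = 16:15 UTC.
1 September 2016 is a Thursday, so the first Sunday is September 4 and the fourth is September 25.
1 April 2017 is a Saturday, so Fridays fall on 7, 14, 21, 28; the last is April 28.
At the standard offset (UTC−02:00), 16:15 UTC − 2h = 14:15 Othast Coast standard time.
Daylight saving runs 25 September 2016 – 28 April 2017; the standard-time date in Othast Coast, 24 September 2016, is outside that window, so Othast Coast is on standard time at UTC−02:00.
16:15 UTC − 2h = 14:15 Othast Coast.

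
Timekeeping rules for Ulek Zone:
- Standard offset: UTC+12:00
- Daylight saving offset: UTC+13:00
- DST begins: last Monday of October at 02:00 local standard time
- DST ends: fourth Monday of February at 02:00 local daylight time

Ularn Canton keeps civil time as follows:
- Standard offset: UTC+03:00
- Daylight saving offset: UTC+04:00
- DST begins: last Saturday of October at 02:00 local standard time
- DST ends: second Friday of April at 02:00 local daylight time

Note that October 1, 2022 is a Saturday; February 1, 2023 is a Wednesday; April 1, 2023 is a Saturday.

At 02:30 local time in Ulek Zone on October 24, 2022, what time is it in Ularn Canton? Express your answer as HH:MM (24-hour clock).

17:30

1 October 2022 is a Saturday, so Mondays fall on 3, 10, 17, 24, 31; the last is October 31.
1 February 2023 is a Wednesday, so the first Monday is February 6 and the fourth is February 27.
October 24, 2022 does not fall between 31 October 2022 and 27 February 2023, so daylight saving is not in effect and Ulek Zone is at UTC+12:00.
02:30 Ulek Zone − 12h = 14:30 UTC (rolling into the previous day, 23 October 2022).
1 October 2022 is a Saturday, so Saturdays fall on 1, 8, 15, 22, 29; the last is October 29.
1 April 2023 is a Saturday, so the first Friday is April 7 and the second is April 14.
At the standard offset (UTC+03:00), 14:30 UTC + 3h = 17:30 Ularn Canton standard time.
Daylight saving runs 29 October 2022 – 14 April 2023; the standard-time date in Ularn Canton, October 23, 2022, is outside that window, so Ularn Canton is on standard time at UTC+03:00.
14:30 UTC + 3h = 17:30 Ularn Canton.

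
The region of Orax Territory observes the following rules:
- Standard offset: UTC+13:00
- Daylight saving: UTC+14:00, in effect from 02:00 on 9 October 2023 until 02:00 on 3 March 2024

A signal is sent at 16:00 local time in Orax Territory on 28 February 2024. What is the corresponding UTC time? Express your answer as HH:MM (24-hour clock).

02:00

Daylight saving runs 9 October 2023 – 3 March 2024; 28 February 2024 is inside that window, so Orax Territory is at UTC+14:00.
16:00 local − 14h = 02:00 UTC.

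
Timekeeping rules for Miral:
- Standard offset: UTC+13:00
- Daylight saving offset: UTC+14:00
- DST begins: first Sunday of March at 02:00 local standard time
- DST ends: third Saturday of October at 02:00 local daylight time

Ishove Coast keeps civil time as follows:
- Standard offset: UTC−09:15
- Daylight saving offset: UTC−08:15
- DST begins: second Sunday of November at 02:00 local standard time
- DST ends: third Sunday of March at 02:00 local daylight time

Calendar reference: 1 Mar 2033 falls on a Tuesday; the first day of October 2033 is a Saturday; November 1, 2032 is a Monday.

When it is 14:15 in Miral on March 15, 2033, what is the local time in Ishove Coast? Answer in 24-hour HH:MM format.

1 March 2033 is a Tuesday, so the first Sunday is March 6.
1 October 2033 is a Saturday, so the first Saturday is October 1 and the third is October 15.
Daylight saving runs 6 March – 15 October; March 15, 2033 is inside that window, so Miral is at UTC+14:00.
14:15 Miral − 14h = 00:15 UTC.
1 November 2032 is a Monday, so the first Sunday is November 7 and the second is November 14.
1 March 2033 is a Tuesday, so the first Sunday is March 6 and the third is March 20.
At the standard offset (UTC−09:15), 00:15 UTC − 9h15m = 15:00 Ishove Coast standard time (rolling into the previous day, 14 March 2033).
The standard-time date in Ishove Coast, March 14, 2033, lies within the daylight-saving period (14 November 2032 – 20 March 2033), so Ishove Coast is on daylight time, UTC−08:15.
00:15 UTC − 8h15m = 16:00 Ishove Coast (rolling into the previous day, 14 March 2033).

16:00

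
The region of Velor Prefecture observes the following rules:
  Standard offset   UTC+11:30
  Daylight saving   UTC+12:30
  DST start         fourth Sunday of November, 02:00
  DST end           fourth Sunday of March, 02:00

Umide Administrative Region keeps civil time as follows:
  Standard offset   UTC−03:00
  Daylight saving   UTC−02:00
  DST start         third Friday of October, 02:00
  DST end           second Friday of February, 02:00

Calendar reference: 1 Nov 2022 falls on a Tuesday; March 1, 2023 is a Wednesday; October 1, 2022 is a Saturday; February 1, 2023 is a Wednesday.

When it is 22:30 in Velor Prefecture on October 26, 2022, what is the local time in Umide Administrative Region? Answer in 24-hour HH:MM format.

09:00

1 November 2022 is a Tuesday, so the first Sunday is November 6 and the fourth is November 27.
1 March 2023 is a Wednesday, so the first Sunday is March 5 and the fourth is March 26.
October 26, 2022 does not fall between 27 November 2022 and 26 March 2023, so daylight saving is not in effect and Velor Prefecture is at UTC+11:30.
22:30 Velor Prefecture − 11h30m = 11:00 UTC.
1 October 2022 is a Saturday, so the first Friday is October 7 and the third is October 21.
1 February 2023 is a Wednesday, so the first Friday is February 3 and the second is February 10.
At the standard offset (UTC−03:00), 11:00 UTC − 3h = 08:00 Umide Administrative Region standard time.
Daylight saving runs 21 October 2022 – 10 February 2023; the standard-time date in Umide Administrative Region, October 26, 2022, is inside that window, so Umide Administrative Region is at UTC−02:00.
11:00 UTC − 2h = 09:00 Umide Administrative Region.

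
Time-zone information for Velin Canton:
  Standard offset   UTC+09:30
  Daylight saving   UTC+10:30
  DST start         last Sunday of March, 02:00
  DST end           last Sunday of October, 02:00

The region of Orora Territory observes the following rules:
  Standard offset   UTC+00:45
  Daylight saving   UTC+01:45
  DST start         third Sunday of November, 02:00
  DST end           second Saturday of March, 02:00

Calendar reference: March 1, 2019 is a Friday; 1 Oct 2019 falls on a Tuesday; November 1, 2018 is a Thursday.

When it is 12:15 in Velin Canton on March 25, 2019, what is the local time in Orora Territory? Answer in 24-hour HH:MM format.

03:30

1 March 2019 is a Friday, so Sundays fall on 3, 10, 17, 24, 31; the last is March 31.
1 October 2019 is a Tuesday, so Sundays fall on 6, 13, 20, 27; the last is October 27.
March 25, 2019 does not fall between 31 March and 27 October, so daylight saving is not in effect and Velin Canton is at UTC+09:30.
12:15 Velin Canton − 9h30m = 02:45 UTC.
1 November 2018 is a Thursday, so the first Sunday is November 4 and the third is November 18.
1 March 2019 is a Friday, so the first Saturday is March 2 and the second is March 9.
At the standard offset (UTC+00:45), 02:45 UTC + 0h45m = 03:30 Orora Territory standard time.
Daylight saving runs 18 November 2018 – 9 March 2019; the standard-time date in Orora Territory, March 25, 2019, is outside that window, so Orora Territory is on standard time at UTC+00:45.
02:45 UTC + 0h45m = 03:30 Orora Territory.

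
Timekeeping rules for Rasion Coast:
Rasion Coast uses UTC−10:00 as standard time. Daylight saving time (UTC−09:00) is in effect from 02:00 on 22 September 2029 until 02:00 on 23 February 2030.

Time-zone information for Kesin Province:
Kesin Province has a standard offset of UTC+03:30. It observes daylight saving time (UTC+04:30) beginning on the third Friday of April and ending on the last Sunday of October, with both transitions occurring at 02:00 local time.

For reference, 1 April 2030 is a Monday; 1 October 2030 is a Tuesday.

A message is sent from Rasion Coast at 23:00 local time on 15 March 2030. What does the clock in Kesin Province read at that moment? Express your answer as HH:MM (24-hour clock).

15 March 2030 does not fall between 22 September 2029 and 23 February 2030, so daylight saving is not in effect and Rasion Coast is at UTC−10:00.
23:00 Rasion Coast + 10h = 09:00 UTC (rolling into the next day, 16 March 2030).
1 April 2030 is a Monday, so the first Friday is April 5 and the third is April 19.
1 October 2030 is a Tuesday, so Sundays fall on 6, 13, 20, 27; the last is October 27.
At the standard offset (UTC+03:30), 09:00 UTC + 3h30m = 12:30 Kesin Province standard time.
The standard-time date in Kesin Province, 16 March 2030, is outside the daylight-saving period (19 April – 27 October), so Kesin Province is on standard time, UTC+03:30.
09:00 UTC + 3h30m = 12:30 Kesin Province.

12:30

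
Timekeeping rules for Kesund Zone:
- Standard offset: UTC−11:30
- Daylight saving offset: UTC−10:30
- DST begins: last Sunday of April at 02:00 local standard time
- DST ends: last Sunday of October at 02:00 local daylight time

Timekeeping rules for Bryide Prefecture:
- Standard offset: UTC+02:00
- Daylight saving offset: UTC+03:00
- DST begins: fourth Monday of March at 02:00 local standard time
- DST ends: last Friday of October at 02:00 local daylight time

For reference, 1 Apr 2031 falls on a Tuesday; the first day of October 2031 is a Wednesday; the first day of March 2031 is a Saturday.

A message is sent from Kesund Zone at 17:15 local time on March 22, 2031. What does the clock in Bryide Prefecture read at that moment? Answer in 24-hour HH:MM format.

1 April 2031 is a Tuesday, so Sundays fall on 6, 13, 20, 27; the last is April 27.
1 October 2031 is a Wednesday, so Sundays fall on 5, 12, 19, 26; the last is October 26.
Daylight saving runs 27 April – 26 October; March 22, 2031 is outside that window, so Kesund Zone is on standard time at UTC−11:30.
17:15 Kesund Zone + 11h30m = 04:45 UTC (rolling into the next day, 23 March 2031).
1 March 2031 is a Saturday, so the first Monday is March 3 and the fourth is March 24.
1 October 2031 is a Wednesday, so Fridays fall on 3, 10, 17, 24, 31; the last is October 31.
At the standard offset (UTC+02:00), 04:45 UTC + 2h = 06:45 Bryide Prefecture standard time.
The standard-time date in Bryide Prefecture, March 23, 2031, is outside the daylight-saving period (24 March – 31 October), so Bryide Prefecture is on standard time, UTC+02:00.
04:45 UTC + 2h = 06:45 Bryide Prefecture.

06:45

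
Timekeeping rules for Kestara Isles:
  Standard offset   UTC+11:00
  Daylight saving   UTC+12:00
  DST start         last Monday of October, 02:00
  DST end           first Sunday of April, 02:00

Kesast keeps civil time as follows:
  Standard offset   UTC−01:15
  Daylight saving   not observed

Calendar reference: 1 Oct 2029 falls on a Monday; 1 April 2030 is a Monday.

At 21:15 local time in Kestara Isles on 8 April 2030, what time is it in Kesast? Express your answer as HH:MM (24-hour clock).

1 October 2029 is a Monday, so Mondays fall on 1, 8, 15, 22, 29; the last is October 29.
1 April 2030 is a Monday, so the first Sunday is April 7.
Daylight saving runs 29 October 2029 – 7 April 2030; 8 April 2030 is outside that window, so Kestara Isles is on standard time at UTC+11:00.
21:15 Kestara Isles − 11h = 10:15 UTC.
Kesast has no daylight saving, so its offset is UTC−01:15 year-round.
10:15 UTC − 1h15m = 09:00 Kesast.

09:00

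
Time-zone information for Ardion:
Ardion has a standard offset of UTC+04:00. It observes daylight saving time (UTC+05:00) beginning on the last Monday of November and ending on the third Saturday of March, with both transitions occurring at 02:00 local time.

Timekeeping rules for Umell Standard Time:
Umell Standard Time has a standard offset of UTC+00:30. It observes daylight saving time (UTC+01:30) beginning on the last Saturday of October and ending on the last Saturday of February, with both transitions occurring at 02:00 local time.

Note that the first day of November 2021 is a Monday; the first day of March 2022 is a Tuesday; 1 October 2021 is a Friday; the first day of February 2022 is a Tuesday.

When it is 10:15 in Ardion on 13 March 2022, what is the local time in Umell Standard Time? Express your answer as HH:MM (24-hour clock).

1 November 2021 is a Monday, so Mondays fall on 1, 8, 15, 22, 29; the last is November 29.
1 March 2022 is a Tuesday, so the first Saturday is March 5 and the third is March 19.
Daylight saving runs 29 November 2021 – 19 March 2022; 13 March 2022 is inside that window, so Ardion is at UTC+05:00.
10:15 Ardion − 5h = 05:15 UTC.
1 October 2021 is a Friday, so Saturdays fall on 2, 9, 16, 23, 30; the last is October 30.
1 February 2022 is a Tuesday, so Saturdays fall on 5, 12, 19, 26; the last is February 26.
At the standard offset (UTC+00:30), 05:15 UTC + 0h30m = 05:45 Umell Standard Time standard time.
The standard-time date in Umell Standard Time, 13 March 2022, does not fall between 30 October 2021 and 26 February 2022, so daylight saving is not in effect and Umell Standard Time is at UTC+00:30.
05:15 UTC + 0h30m = 05:45 Umell Standard Time.

05:45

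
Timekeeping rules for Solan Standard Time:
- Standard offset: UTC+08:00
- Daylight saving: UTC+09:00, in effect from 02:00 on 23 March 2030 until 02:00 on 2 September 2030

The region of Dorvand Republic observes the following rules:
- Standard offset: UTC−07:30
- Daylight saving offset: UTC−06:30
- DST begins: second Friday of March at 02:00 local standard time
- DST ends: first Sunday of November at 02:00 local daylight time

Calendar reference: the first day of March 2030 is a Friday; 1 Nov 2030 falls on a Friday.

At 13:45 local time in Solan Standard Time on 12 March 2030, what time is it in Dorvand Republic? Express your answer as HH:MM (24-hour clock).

23:15

12 March 2030 does not fall between 23 March and 2 September, so daylight saving is not in effect and Solan Standard Time is at UTC+08:00.
13:45 Solan Standard Time − 8h = 05:45 UTC.
1 March 2030 is a Friday, so the first Friday is March 1 and the second is March 8.
1 November 2030 is a Friday, so the first Sunday is November 3.
At the standard offset (UTC−07:30), 05:45 UTC − 7h30m = 22:15 Dorvand Republic standard time (rolling into the previous day, 11 March 2030).
Daylight saving runs 8 March – 3 November; the standard-time date in Dorvand Republic, 11 March 2030, is inside that window, so Dorvand Republic is at UTC−06:30.
05:45 UTC − 6h30m = 23:15 Dorvand Republic (rolling into the previous day, 11 March 2030).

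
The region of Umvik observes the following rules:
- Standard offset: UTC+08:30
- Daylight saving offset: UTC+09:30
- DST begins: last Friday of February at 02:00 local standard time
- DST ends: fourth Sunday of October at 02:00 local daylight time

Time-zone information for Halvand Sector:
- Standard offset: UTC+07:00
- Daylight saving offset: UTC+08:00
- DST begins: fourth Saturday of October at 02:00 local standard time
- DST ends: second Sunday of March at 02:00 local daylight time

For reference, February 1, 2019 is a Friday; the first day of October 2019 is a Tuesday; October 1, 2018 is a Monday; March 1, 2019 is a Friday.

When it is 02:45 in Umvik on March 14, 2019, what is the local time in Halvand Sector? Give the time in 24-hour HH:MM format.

00:15

1 February 2019 is a Friday, so Fridays fall on 1, 8, 15, 22; the last is February 22.
1 October 2019 is a Tuesday, so the first Sunday is October 6 and the fourth is October 27.
Daylight saving runs 22 February – 27 October; March 14, 2019 is inside that window, so Umvik is at UTC+09:30.
02:45 Umvik − 9h30m = 17:15 UTC (rolling into the previous day, 13 March 2019).
1 October 2018 is a Monday, so the first Saturday is October 6 and the fourth is October 27.
1 March 2019 is a Friday, so the first Sunday is March 3 and the second is March 10.
At the standard offset (UTC+07:00), 17:15 UTC + 7h = 00:15 Halvand Sector standard time (rolling into the next day, 14 March 2019).
Daylight saving runs 27 October 2018 – 10 March 2019; the standard-time date in Halvand Sector, March 14, 2019, is outside that window, so Halvand Sector is on standard time at UTC+07:00.
17:15 UTC + 7h = 00:15 Halvand Sector (rolling into the next day, 14 March 2019).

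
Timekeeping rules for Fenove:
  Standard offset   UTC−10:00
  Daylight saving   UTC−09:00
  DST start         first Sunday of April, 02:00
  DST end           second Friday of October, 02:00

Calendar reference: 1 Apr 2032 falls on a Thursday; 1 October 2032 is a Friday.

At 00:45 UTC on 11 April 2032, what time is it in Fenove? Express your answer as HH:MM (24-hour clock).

1 April 2032 is a Thursday, so the first Sunday is April 4.
1 October 2032 is a Friday, so the first Friday is October 1 and the second is October 8.
At the standard offset (UTC−10:00), 00:45 UTC − 10h = 14:45 Fenove standard time (rolling into the previous day, 10 April 2032).
Daylight saving runs 4 April – 8 October; the standard-time date in Fenove, 10 April 2032, is inside that window, so Fenove is at UTC−09:00.
00:45 UTC − 9h = 15:45 local (rolling into the previous day, 10 April 2032).

15:45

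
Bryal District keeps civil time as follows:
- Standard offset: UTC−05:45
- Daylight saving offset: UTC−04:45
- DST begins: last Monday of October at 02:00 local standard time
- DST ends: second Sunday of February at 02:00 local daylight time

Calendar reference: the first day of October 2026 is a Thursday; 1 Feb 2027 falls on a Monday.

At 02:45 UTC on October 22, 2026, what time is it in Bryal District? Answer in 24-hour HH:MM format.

21:00

1 October 2026 is a Thursday, so Mondays fall on 5, 12, 19, 26; the last is October 26.
1 February 2027 is a Monday, so the first Sunday is February 7 and the second is February 14.
At the standard offset (UTC−05:45), 02:45 UTC − 5h45m = 21:00 Bryal District standard time (rolling into the previous day, 21 October 2026).
Daylight saving runs 26 October 2026 – 14 February 2027; the standard-time date in Bryal District, October 21, 2026, is outside that window, so Bryal District is on standard time at UTC−05:45.
02:45 UTC − 5h45m = 21:00 local (rolling into the previous day, 21 October 2026).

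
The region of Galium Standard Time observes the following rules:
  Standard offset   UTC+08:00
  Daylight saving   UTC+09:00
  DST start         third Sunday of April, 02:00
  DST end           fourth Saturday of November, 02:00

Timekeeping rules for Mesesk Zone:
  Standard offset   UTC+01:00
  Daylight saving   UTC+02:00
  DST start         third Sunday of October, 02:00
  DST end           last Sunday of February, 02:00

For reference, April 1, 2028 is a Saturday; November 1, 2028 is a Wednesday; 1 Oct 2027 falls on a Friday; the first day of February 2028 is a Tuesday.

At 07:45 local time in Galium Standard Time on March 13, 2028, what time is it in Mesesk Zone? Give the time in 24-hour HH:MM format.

00:45

1 April 2028 is a Saturday, so the first Sunday is April 2 and the third is April 16.
1 November 2028 is a Wednesday, so the first Saturday is November 4 and the fourth is November 25.
March 13, 2028 is outside the daylight-saving period (16 April – 25 November), so Galium Standard Time is on standard time, UTC+08:00.
07:45 Galium Standard Time − 8h = 23:45 UTC (rolling into the previous day, 12 March 2028).
1 October 2027 is a Friday, so the first Sunday is October 3 and the third is October 17.
1 February 2028 is a Tuesday, so Sundays fall on 6, 13, 20, 27; the last is February 27.
At the standard offset (UTC+01:00), 23:45 UTC + 1h = 00:45 Mesesk Zone standard time (rolling into the next day, 13 March 2028).
Daylight saving runs 17 October 2027 – 27 February 2028; the standard-time date in Mesesk Zone, March 13, 2028, is outside that window, so Mesesk Zone is on standard time at UTC+01:00.
23:45 UTC + 1h = 00:45 Mesesk Zone (rolling into the next day, 13 March 2028).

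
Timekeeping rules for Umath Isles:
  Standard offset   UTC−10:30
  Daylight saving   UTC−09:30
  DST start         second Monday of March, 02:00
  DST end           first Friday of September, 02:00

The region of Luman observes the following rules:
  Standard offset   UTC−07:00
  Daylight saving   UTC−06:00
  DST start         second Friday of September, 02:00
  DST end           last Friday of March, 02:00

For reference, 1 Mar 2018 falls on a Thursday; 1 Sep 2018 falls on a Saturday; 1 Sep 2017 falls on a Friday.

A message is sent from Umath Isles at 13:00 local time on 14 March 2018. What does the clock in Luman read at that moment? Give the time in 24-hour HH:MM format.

1 March 2018 is a Thursday, so the first Monday is March 5 and the second is March 12.
1 September 2018 is a Saturday, so the first Friday is September 7.
14 March 2018 falls between 12 March and 7 September, so daylight saving is in effect and Umath Isles is at UTC−09:30.
13:00 Umath Isles + 9h30m = 22:30 UTC.
1 September 2017 is a Friday, so the first Friday is September 1 and the second is September 8.
1 March 2018 is a Thursday, so Fridays fall on 2, 9, 16, 23, 30; the last is March 30.
At the standard offset (UTC−07:00), 22:30 UTC − 7h = 15:30 Luman standard time.
The standard-time date in Luman, 14 March 2018, lies within the daylight-saving period (8 September 2017 – 30 March 2018), so Luman is on daylight time, UTC−06:00.
22:30 UTC − 6h = 16:30 Luman.

16:30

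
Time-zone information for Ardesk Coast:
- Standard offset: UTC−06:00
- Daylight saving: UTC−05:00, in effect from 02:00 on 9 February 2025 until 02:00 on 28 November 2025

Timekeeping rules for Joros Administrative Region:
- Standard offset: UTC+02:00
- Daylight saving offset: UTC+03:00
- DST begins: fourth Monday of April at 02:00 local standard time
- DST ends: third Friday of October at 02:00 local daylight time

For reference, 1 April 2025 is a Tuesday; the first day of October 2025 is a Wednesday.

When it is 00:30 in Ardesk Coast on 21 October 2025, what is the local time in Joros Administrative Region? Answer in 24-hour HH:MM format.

21 October 2025 falls between 9 February and 28 November, so daylight saving is in effect and Ardesk Coast is at UTC−05:00.
00:30 Ardesk Coast + 5h = 05:30 UTC.
1 April 2025 is a Tuesday, so the first Monday is April 7 and the fourth is April 28.
1 October 2025 is a Wednesday, so the first Friday is October 3 and the third is October 17.
At the standard offset (UTC+02:00), 05:30 UTC + 2h = 07:30 Joros Administrative Region standard time.
Daylight saving runs 28 April – 17 October; the standard-time date in Joros Administrative Region, 21 October 2025, is outside that window, so Joros Administrative Region is on standard time at UTC+02:00.
05:30 UTC + 2h = 07:30 Joros Administrative Region.

07:30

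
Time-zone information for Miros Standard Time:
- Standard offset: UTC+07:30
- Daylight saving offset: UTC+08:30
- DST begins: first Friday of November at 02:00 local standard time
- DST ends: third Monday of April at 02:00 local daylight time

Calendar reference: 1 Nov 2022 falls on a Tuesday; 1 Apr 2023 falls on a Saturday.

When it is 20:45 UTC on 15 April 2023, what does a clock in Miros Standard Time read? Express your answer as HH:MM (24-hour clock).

05:15

1 November 2022 is a Tuesday, so the first Friday is November 4.
1 April 2023 is a Saturday, so the first Monday is April 3 and the third is April 17.
At the standard offset (UTC+07:30), 20:45 UTC + 7h30m = 04:15 Miros Standard Time standard time (rolling into the next day, 16 April 2023).
The standard-time date in Miros Standard Time, 16 April 2023, falls between 4 November 2022 and 17 April 2023, so daylight saving is in effect and Miros Standard Time is at UTC+08:30.
20:45 UTC + 8h30m = 05:15 local (rolling into the next day, 16 April 2023).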